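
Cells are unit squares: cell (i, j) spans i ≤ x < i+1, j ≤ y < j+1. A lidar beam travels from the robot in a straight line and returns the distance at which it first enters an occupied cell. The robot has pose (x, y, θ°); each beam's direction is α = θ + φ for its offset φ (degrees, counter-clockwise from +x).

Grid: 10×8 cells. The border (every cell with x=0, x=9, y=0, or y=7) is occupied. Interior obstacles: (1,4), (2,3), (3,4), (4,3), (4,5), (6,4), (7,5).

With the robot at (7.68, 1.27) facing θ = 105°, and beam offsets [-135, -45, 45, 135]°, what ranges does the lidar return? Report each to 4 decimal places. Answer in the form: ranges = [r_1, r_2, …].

beam 1: φ=-135°, α=330°
  d=(0.8660,-0.5000)  start (7,1)  tX=0.3695 tY=0.5400  stride 1/|dx|=1.1547 1/|dy|=2.0000
    cross x-line → (8,1), t=0.3695
    cross y-line → (8,0), t=0.5400 (wall)
  → r_1 = 0.5400
beam 2: φ=-45°, α=60°
  d=(0.5000,0.8660)  start (7,1)  tX=0.6400 tY=0.8429  stride 1/|dx|=2.0000 1/|dy|=1.1547
    cross x-line → (8,1), t=0.6400
    cross y-line → (8,2), t=0.8429
    cross y-line → (8,3), t=1.9976
    cross x-line → (9,3), t=2.6400 (wall)
  → r_2 = 2.6400
beam 3: φ=45°, α=150°
  d=(-0.8660,0.5000)  start (7,1)  tX=0.7852 tY=1.4600  stride 1/|dx|=1.1547 1/|dy|=2.0000
    cross x-line → (6,1), t=0.7852
    cross y-line → (6,2), t=1.4600
    cross x-line → (5,2), t=1.9399
    cross x-line → (4,2), t=3.0946
    cross y-line → (4,3), t=3.4600 (wall)
  → r_3 = 3.4600
beam 4: φ=135°, α=240°
  d=(-0.5000,-0.8660)  start (7,1)  tX=1.3600 tY=0.3118  stride 1/|dx|=2.0000 1/|dy|=1.1547
    cross y-line → (7,0), t=0.3118 (wall)
  → r_4 = 0.3118

ranges = [0.5400, 2.6400, 3.4600, 0.3118]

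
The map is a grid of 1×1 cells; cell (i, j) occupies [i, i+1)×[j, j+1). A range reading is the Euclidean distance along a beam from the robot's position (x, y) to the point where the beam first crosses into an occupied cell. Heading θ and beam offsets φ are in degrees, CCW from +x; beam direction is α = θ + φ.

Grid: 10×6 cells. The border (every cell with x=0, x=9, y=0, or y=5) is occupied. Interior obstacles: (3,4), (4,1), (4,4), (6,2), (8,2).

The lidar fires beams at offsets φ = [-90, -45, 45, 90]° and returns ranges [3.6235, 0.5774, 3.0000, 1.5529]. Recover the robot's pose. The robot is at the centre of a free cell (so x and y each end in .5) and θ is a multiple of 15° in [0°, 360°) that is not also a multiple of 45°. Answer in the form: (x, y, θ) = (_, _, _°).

(x, y, θ) = (4.5, 2.5, 285°)

Candidates: 27 free-cell centres × 16 headings = 432 poses. Raycast each; keep the one whose scan matches to 4 dp.
  (6.5, 4.5, 165°): beam 1 = 0.5176 ≠ 3.6235 ✗
  (3.5, 2.5, 195°): beam 1 = 1.5529 ≠ 3.6235 ✗
  (5.5, 2.5, 30°): beam 1 = 1.7321 ≠ 3.6235 ✗
  …
  (4.5, 2.5, 285°): r_1=3.6235, r_2=0.5774, r_3=3.0000, r_4=1.5529 — all match ✓
No second candidate reproduces the full scan.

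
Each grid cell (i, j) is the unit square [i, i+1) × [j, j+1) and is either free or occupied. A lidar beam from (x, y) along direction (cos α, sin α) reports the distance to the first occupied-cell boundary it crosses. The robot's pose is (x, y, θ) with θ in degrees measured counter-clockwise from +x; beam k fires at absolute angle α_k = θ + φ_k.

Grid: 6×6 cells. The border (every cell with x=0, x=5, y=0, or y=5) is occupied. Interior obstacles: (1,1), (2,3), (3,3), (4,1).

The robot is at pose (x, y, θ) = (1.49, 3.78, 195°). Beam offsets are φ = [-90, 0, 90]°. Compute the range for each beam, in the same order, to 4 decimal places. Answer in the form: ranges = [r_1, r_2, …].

beam 1: φ=-90°, α=105°
  cosα=-0.2588 sinα=0.9659 | (1,3) | tMaxX 1.8932 tMaxY 0.2278 | tΔX 3.8637 tΔY 1.0353
    t=0.2278 [y] (1,4)
    t=1.2630 [y] (1,5) — stop
  → r_1 = 1.2630
beam 2: φ=0°, α=195°
  cosα=-0.9659 sinα=-0.2588 | (1,3) | tMaxX 0.5073 tMaxY 3.0137 | tΔX 1.0353 tΔY 3.8637
    t=0.5073 [x] (0,3) — stop
  → r_2 = 0.5073
beam 3: φ=90°, α=285°
  cosα=0.2588 sinα=-0.9659 | (1,3) | tMaxX 1.9705 tMaxY 0.8075 | tΔX 3.8637 tΔY 1.0353
    t=0.8075 [y] (1,2)
    t=1.8428 [y] (1,1) — stop
  → r_3 = 1.8428

ranges = [1.2630, 0.5073, 1.8428]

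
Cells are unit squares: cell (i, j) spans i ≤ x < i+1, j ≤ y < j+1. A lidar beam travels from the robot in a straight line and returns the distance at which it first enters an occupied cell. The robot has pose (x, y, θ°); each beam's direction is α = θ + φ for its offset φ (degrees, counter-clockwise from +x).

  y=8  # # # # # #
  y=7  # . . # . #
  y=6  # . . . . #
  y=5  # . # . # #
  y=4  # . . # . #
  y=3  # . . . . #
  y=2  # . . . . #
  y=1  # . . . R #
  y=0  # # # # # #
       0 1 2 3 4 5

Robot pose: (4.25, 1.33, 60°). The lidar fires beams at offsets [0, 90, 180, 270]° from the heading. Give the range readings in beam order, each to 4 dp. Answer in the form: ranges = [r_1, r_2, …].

ranges = [1.5000, 3.7528, 0.3811, 0.6600]

beam 1: φ=0°, α=60°
  direction (0.5000, 0.8660); cell (4,1); t to first gridline: x 1.5000, y 0.7736 (then +2.0000 / +1.1547)
    (4,2) via y @ 0.7736
    (5,2) via x @ 1.5000  # hit
  → r_1 = 1.5000
beam 2: φ=90°, α=150°
  direction (-0.8660, 0.5000); cell (4,1); t to first gridline: x 0.2887, y 1.3400 (then +1.1547 / +2.0000)
    (3,1) via x @ 0.2887
    (3,2) via y @ 1.3400
    (2,2) via x @ 1.4434
    (1,2) via x @ 2.5981
    (1,3) via y @ 3.3400
    (0,3) via x @ 3.7528  # hit
  → r_2 = 3.7528
beam 3: φ=180°, α=240°
  direction (-0.5000, -0.8660); cell (4,1); t to first gridline: x 0.5000, y 0.3811 (then +2.0000 / +1.1547)
    (4,0) via y @ 0.3811  # hit
  → r_3 = 0.3811
beam 4: φ=270°, α=330°
  direction (0.8660, -0.5000); cell (4,1); t to first gridline: x 0.8660, y 0.6600 (then +1.1547 / +2.0000)
    (4,0) via y @ 0.6600  # hit
  → r_4 = 0.6600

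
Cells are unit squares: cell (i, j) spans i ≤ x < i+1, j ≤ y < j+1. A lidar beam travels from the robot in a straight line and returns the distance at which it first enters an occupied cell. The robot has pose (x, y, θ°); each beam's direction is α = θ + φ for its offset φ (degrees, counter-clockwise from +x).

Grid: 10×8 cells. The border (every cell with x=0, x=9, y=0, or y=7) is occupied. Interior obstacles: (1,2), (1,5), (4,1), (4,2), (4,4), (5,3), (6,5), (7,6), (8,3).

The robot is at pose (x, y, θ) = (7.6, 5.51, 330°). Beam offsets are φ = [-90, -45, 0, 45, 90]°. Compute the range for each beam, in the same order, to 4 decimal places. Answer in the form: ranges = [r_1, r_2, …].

beam 1: φ=-90°, α=240°
  dir = (cos 240°, sin 240°) = (-0.5000, -0.8660); from cell (7,5)
  next x-line at t=1.2000, next y-line at t=0.5889; Δt_x=2.0000, Δt_y=1.1547
    y: enter (7,4) at t=0.5889
    x: enter (6,4) at t=1.2000
    y: enter (6,3) at t=1.7436
    y: enter (6,2) at t=2.8983
    x: enter (5,2) at t=3.2000
    y: enter (5,1) at t=4.0530
    x: enter (4,1) at t=5.2000 ← occupied
  → r_1 = 5.2000
beam 2: φ=-45°, α=285°
  dir = (cos 285°, sin 285°) = (0.2588, -0.9659); from cell (7,5)
  next x-line at t=1.5455, next y-line at t=0.5280; Δt_x=3.8637, Δt_y=1.0353
    y: enter (7,4) at t=0.5280
    x: enter (8,4) at t=1.5455
    y: enter (8,3) at t=1.5633 ← occupied
  → r_2 = 1.5633
beam 3: φ=0°, α=330°
  dir = (cos 330°, sin 330°) = (0.8660, -0.5000); from cell (7,5)
  next x-line at t=0.4619, next y-line at t=1.0200; Δt_x=1.1547, Δt_y=2.0000
    x: enter (8,5) at t=0.4619
    y: enter (8,4) at t=1.0200
    x: enter (9,4) at t=1.6166 ← occupied
  → r_3 = 1.6166
beam 4: φ=45°, α=15°
  dir = (cos 15°, sin 15°) = (0.9659, 0.2588); from cell (7,5)
  next x-line at t=0.4141, next y-line at t=1.8932; Δt_x=1.0353, Δt_y=3.8637
    x: enter (8,5) at t=0.4141
    x: enter (9,5) at t=1.4494 ← occupied
  → r_4 = 1.4494
beam 5: φ=90°, α=60°
  dir = (cos 60°, sin 60°) = (0.5000, 0.8660); from cell (7,5)
  next x-line at t=0.8000, next y-line at t=0.5658; Δt_x=2.0000, Δt_y=1.1547
    y: enter (7,6) at t=0.5658 ← occupied
  → r_5 = 0.5658

ranges = [5.2000, 1.5633, 1.6166, 1.4494, 0.5658]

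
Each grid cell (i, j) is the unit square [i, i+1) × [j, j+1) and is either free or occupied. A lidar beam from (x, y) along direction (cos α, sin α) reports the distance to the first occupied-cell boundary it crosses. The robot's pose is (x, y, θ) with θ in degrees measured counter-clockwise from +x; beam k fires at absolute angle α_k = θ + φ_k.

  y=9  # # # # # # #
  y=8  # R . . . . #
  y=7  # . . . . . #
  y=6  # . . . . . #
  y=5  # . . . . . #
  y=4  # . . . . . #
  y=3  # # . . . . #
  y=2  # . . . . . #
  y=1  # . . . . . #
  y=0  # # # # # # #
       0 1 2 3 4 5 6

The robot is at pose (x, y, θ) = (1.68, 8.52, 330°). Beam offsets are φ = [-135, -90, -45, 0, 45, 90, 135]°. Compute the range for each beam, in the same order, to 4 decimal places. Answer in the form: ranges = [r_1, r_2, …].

beam 1: φ=-135°, α=195°
  dir = (cos 195°, sin 195°) = (-0.9659, -0.2588); from cell (1,8)
  next x-line at t=0.7040, next y-line at t=2.0091; Δt_x=1.0353, Δt_y=3.8637
    x: enter (0,8) at t=0.7040 ← occupied
  → r_1 = 0.7040
beam 2: φ=-90°, α=240°
  dir = (cos 240°, sin 240°) = (-0.5000, -0.8660); from cell (1,8)
  next x-line at t=1.3600, next y-line at t=0.6004; Δt_x=2.0000, Δt_y=1.1547
    y: enter (1,7) at t=0.6004
    x: enter (0,7) at t=1.3600 ← occupied
  → r_2 = 1.3600
beam 3: φ=-45°, α=285°
  dir = (cos 285°, sin 285°) = (0.2588, -0.9659); from cell (1,8)
  next x-line at t=1.2364, next y-line at t=0.5383; Δt_x=3.8637, Δt_y=1.0353
    y: enter (1,7) at t=0.5383
    x: enter (2,7) at t=1.2364
    y: enter (2,6) at t=1.5736
    y: enter (2,5) at t=2.6089
    y: enter (2,4) at t=3.6442
    y: enter (2,3) at t=4.6794
    x: enter (3,3) at t=5.1001
    y: enter (3,2) at t=5.7147
    y: enter (3,1) at t=6.7500
    y: enter (3,0) at t=7.7853 ← occupied
  → r_3 = 7.7853
beam 4: φ=0°, α=330°
  dir = (cos 330°, sin 330°) = (0.8660, -0.5000); from cell (1,8)
  next x-line at t=0.3695, next y-line at t=1.0400; Δt_x=1.1547, Δt_y=2.0000
    x: enter (2,8) at t=0.3695
    y: enter (2,7) at t=1.0400
    x: enter (3,7) at t=1.5242
    x: enter (4,7) at t=2.6789
    y: enter (4,6) at t=3.0400
    x: enter (5,6) at t=3.8336
    x: enter (6,6) at t=4.9883 ← occupied
  → r_4 = 4.9883
beam 5: φ=45°, α=15°
  dir = (cos 15°, sin 15°) = (0.9659, 0.2588); from cell (1,8)
  next x-line at t=0.3313, next y-line at t=1.8546; Δt_x=1.0353, Δt_y=3.8637
    x: enter (2,8) at t=0.3313
    x: enter (3,8) at t=1.3666
    y: enter (3,9) at t=1.8546 ← occupied
  → r_5 = 1.8546
beam 6: φ=90°, α=60°
  dir = (cos 60°, sin 60°) = (0.5000, 0.8660); from cell (1,8)
  next x-line at t=0.6400, next y-line at t=0.5543; Δt_x=2.0000, Δt_y=1.1547
    y: enter (1,9) at t=0.5543 ← occupied
  → r_6 = 0.5543
beam 7: φ=135°, α=105°
  dir = (cos 105°, sin 105°) = (-0.2588, 0.9659); from cell (1,8)
  next x-line at t=2.6273, next y-line at t=0.4969; Δt_x=3.8637, Δt_y=1.0353
    y: enter (1,9) at t=0.4969 ← occupied
  → r_7 = 0.4969

ranges = [0.7040, 1.3600, 7.7853, 4.9883, 1.8546, 0.5543, 0.4969]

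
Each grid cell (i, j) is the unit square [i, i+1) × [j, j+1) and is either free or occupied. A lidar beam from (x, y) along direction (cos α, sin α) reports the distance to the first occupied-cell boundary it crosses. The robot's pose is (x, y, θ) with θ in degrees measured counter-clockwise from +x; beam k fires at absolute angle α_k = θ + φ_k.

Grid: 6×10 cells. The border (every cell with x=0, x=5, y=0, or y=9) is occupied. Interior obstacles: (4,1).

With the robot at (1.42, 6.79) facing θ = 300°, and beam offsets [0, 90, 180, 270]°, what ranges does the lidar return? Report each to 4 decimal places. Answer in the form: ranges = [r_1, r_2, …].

beam 1: φ=0°, α=300°
  direction (0.5000, -0.8660); cell (1,6); t to first gridline: x 1.1600, y 0.9122 (then +2.0000 / +1.1547)
    (1,5) via y @ 0.9122
    (2,5) via x @ 1.1600
    (2,4) via y @ 2.0669
    (3,4) via x @ 3.1600
    (3,3) via y @ 3.2216
    (3,2) via y @ 4.3763
    (4,2) via x @ 5.1600
    (4,1) via y @ 5.5310  # hit
  → r_1 = 5.5310
beam 2: φ=90°, α=30°
  direction (0.8660, 0.5000); cell (1,6); t to first gridline: x 0.6697, y 0.4200 (then +1.1547 / +2.0000)
    (1,7) via y @ 0.4200
    (2,7) via x @ 0.6697
    (3,7) via x @ 1.8244
    (3,8) via y @ 2.4200
    (4,8) via x @ 2.9791
    (5,8) via x @ 4.1338  # hit
  → r_2 = 4.1338
beam 3: φ=180°, α=120°
  direction (-0.5000, 0.8660); cell (1,6); t to first gridline: x 0.8400, y 0.2425 (then +2.0000 / +1.1547)
    (1,7) via y @ 0.2425
    (0,7) via x @ 0.8400  # hit
  → r_3 = 0.8400
beam 4: φ=270°, α=210°
  direction (-0.8660, -0.5000); cell (1,6); t to first gridline: x 0.4850, y 1.5800 (then +1.1547 / +2.0000)
    (0,6) via x @ 0.4850  # hit
  → r_4 = 0.4850

ranges = [5.5310, 4.1338, 0.8400, 0.4850]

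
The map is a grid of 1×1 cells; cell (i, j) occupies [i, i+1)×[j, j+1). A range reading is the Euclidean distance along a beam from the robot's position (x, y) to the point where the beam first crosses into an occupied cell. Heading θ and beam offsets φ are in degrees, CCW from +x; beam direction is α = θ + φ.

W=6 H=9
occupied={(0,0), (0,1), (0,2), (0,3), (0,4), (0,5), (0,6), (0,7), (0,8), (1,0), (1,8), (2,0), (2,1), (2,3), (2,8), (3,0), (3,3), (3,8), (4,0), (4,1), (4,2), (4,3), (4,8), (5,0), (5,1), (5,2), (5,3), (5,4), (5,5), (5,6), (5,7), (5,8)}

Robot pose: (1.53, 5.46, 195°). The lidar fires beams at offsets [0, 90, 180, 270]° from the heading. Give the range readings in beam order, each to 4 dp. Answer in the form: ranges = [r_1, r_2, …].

beam 1: φ=0°, α=195°
  d=(-0.9659,-0.2588)  start (1,5)  tX=0.5487 tY=1.7773  stride 1/|dx|=1.0353 1/|dy|=3.8637
    cross x-line → (0,5), t=0.5487 (wall)
  → r_1 = 0.5487
beam 2: φ=90°, α=285°
  d=(0.2588,-0.9659)  start (1,5)  tX=1.8159 tY=0.4762  stride 1/|dx|=3.8637 1/|dy|=1.0353
    cross y-line → (1,4), t=0.4762
    cross y-line → (1,3), t=1.5115
    cross x-line → (2,3), t=1.8159 (wall)
  → r_2 = 1.8159
beam 3: φ=180°, α=15°
  d=(0.9659,0.2588)  start (1,5)  tX=0.4866 tY=2.0864  stride 1/|dx|=1.0353 1/|dy|=3.8637
    cross x-line → (2,5), t=0.4866
    cross x-line → (3,5), t=1.5219
    cross y-line → (3,6), t=2.0864
    cross x-line → (4,6), t=2.5571
    cross x-line → (5,6), t=3.5924 (wall)
  → r_3 = 3.5924
beam 4: φ=270°, α=105°
  d=(-0.2588,0.9659)  start (1,5)  tX=2.0478 tY=0.5590  stride 1/|dx|=3.8637 1/|dy|=1.0353
    cross y-line → (1,6), t=0.5590
    cross y-line → (1,7), t=1.5943
    cross x-line → (0,7), t=2.0478 (wall)
  → r_4 = 2.0478

ranges = [0.5487, 1.8159, 3.5924, 2.0478]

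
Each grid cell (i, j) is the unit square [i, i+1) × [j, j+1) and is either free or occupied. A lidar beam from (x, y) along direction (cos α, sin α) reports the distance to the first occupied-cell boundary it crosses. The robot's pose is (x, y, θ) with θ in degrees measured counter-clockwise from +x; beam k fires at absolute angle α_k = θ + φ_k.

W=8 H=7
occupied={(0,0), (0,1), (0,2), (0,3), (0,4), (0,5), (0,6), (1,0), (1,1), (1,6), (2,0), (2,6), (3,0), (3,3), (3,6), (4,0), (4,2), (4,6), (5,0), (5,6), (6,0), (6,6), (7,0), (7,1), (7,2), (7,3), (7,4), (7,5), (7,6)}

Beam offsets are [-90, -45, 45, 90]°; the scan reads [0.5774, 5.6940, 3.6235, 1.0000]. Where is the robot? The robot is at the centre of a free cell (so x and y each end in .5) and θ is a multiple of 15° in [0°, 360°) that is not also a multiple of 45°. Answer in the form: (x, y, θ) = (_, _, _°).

The pose lattice has 27·16 = 432 candidates. Test each by forward raycasting.
  (2.5, 5.5, 30°): beam 1 = 1.7321 ≠ 0.5774 ✗
  (3.5, 2.5, 15°): beam 1 = 1.5529 ≠ 0.5774 ✗
  (5.5, 3.5, 300°): beam 1 = 1.0000 ≠ 0.5774 ✗
  (4.5, 5.5, 60°): beam 1 = 2.8868 ≠ 0.5774 ✗
  (2.5, 5.5, 240°): beam 1 = 1.0000 ≠ 0.5774 ✗
  …
  (1.5, 2.5, 30°): r_1=0.5774, r_2=5.6940, r_3=3.6235, r_4=1.0000 — all match ✓
Only this pose fits every beam.

(x, y, θ) = (1.5, 2.5, 30°)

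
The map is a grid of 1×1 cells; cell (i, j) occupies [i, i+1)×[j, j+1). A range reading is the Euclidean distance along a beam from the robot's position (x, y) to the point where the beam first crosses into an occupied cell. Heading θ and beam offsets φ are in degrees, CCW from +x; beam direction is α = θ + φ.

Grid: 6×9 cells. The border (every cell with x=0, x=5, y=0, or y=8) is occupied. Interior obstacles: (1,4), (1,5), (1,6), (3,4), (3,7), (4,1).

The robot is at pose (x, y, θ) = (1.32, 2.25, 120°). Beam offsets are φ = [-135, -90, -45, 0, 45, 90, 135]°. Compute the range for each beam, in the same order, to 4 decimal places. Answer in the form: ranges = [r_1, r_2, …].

beam 1: φ=-135°, α=345°
  d=(0.9659,-0.2588)  start (1,2)  tX=0.7040 tY=0.9659  stride 1/|dx|=1.0353 1/|dy|=3.8637
    cross x-line → (2,2), t=0.7040
    cross y-line → (2,1), t=0.9659
    cross x-line → (3,1), t=1.7393
    cross x-line → (4,1), t=2.7745 (wall)
  → r_1 = 2.7745
beam 2: φ=-90°, α=30°
  d=(0.8660,0.5000)  start (1,2)  tX=0.7852 tY=1.5000  stride 1/|dx|=1.1547 1/|dy|=2.0000
    cross x-line → (2,2), t=0.7852
    cross y-line → (2,3), t=1.5000
    cross x-line → (3,3), t=1.9399
    cross x-line → (4,3), t=3.0946
    cross y-line → (4,4), t=3.5000
    cross x-line → (5,4), t=4.2493 (wall)
  → r_2 = 4.2493
beam 3: φ=-45°, α=75°
  d=(0.2588,0.9659)  start (1,2)  tX=2.6273 tY=0.7765  stride 1/|dx|=3.8637 1/|dy|=1.0353
    cross y-line → (1,3), t=0.7765
    cross y-line → (1,4), t=1.8117 (wall)
  → r_3 = 1.8117
beam 4: φ=0°, α=120°
  d=(-0.5000,0.8660)  start (1,2)  tX=0.6400 tY=0.8660  stride 1/|dx|=2.0000 1/|dy|=1.1547
    cross x-line → (0,2), t=0.6400 (wall)
  → r_4 = 0.6400
beam 5: φ=45°, α=165°
  d=(-0.9659,0.2588)  start (1,2)  tX=0.3313 tY=2.8978  stride 1/|dx|=1.0353 1/|dy|=3.8637
    cross x-line → (0,2), t=0.3313 (wall)
  → r_5 = 0.3313
beam 6: φ=90°, α=210°
  d=(-0.8660,-0.5000)  start (1,2)  tX=0.3695 tY=0.5000  stride 1/|dx|=1.1547 1/|dy|=2.0000
    cross x-line → (0,2), t=0.3695 (wall)
  → r_6 = 0.3695
beam 7: φ=135°, α=255°
  d=(-0.2588,-0.9659)  start (1,2)  tX=1.2364 tY=0.2588  stride 1/|dx|=3.8637 1/|dy|=1.0353
    cross y-line → (1,1), t=0.2588
    cross x-line → (0,1), t=1.2364 (wall)
  → r_7 = 1.2364

ranges = [2.7745, 4.2493, 1.8117, 0.6400, 0.3313, 0.3695, 1.2364]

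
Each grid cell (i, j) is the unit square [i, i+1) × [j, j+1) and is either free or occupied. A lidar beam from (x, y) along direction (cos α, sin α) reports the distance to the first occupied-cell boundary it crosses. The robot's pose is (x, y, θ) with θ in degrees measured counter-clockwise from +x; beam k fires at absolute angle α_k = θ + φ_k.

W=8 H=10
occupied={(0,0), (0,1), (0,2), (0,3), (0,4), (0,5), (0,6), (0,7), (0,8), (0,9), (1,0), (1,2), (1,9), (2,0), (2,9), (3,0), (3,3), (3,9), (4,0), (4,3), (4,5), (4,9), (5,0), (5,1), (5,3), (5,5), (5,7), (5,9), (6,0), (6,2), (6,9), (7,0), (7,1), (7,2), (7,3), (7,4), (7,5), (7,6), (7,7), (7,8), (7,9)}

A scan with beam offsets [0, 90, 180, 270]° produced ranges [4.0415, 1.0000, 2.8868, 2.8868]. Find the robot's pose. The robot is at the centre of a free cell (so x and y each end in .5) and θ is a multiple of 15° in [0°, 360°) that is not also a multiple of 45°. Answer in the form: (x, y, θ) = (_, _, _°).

(x, y, θ) = (3.5, 6.5, 240°)

The pose lattice has 39·16 = 624 candidates. Test each by forward raycasting.
  (3.5, 2.5, 255°): beam 1 = 1.5529 ≠ 4.0415 ✗
  (6.5, 3.5, 105°): beam 1 = 1.9319 ≠ 4.0415 ✗
  (3.5, 8.5, 105°): beam 1 = 0.5176 ≠ 4.0415 ✗
  …
  (3.5, 6.5, 240°): r_1=4.0415, r_2=1.0000, r_3=2.8868, r_4=2.8868 — all match ✓
No second candidate reproduces the full scan.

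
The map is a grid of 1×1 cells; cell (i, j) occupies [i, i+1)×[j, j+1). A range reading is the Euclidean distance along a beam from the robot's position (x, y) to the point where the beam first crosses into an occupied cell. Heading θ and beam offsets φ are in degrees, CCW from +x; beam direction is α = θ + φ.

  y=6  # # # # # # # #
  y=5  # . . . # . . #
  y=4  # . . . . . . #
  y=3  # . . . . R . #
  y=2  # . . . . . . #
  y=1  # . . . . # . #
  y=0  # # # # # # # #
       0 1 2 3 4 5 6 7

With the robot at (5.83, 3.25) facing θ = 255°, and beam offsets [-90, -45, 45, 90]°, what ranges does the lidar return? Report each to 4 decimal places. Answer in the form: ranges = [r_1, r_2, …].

ranges = [5.0004, 4.5000, 2.3400, 1.2113]

beam 1: φ=-90°, α=165°
  d=(-0.9659,0.2588)  start (5,3)  tX=0.8593 tY=2.8978  stride 1/|dx|=1.0353 1/|dy|=3.8637
    cross x-line → (4,3), t=0.8593
    cross x-line → (3,3), t=1.8946
    cross y-line → (3,4), t=2.8978
    cross x-line → (2,4), t=2.9298
    cross x-line → (1,4), t=3.9651
    cross x-line → (0,4), t=5.0004 (wall)
  → r_1 = 5.0004
beam 2: φ=-45°, α=210°
  d=(-0.8660,-0.5000)  start (5,3)  tX=0.9584 tY=0.5000  stride 1/|dx|=1.1547 1/|dy|=2.0000
    cross y-line → (5,2), t=0.5000
    cross x-line → (4,2), t=0.9584
    cross x-line → (3,2), t=2.1131
    cross y-line → (3,1), t=2.5000
    cross x-line → (2,1), t=3.2678
    cross x-line → (1,1), t=4.4225
    cross y-line → (1,0), t=4.5000 (wall)
  → r_2 = 4.5000
beam 3: φ=45°, α=300°
  d=(0.5000,-0.8660)  start (5,3)  tX=0.3400 tY=0.2887  stride 1/|dx|=2.0000 1/|dy|=1.1547
    cross y-line → (5,2), t=0.2887
    cross x-line → (6,2), t=0.3400
    cross y-line → (6,1), t=1.4434
    cross x-line → (7,1), t=2.3400 (wall)
  → r_3 = 2.3400
beam 4: φ=90°, α=345°
  d=(0.9659,-0.2588)  start (5,3)  tX=0.1760 tY=0.9659  stride 1/|dx|=1.0353 1/|dy|=3.8637
    cross x-line → (6,3), t=0.1760
    cross y-line → (6,2), t=0.9659
    cross x-line → (7,2), t=1.2113 (wall)
  → r_4 = 1.2113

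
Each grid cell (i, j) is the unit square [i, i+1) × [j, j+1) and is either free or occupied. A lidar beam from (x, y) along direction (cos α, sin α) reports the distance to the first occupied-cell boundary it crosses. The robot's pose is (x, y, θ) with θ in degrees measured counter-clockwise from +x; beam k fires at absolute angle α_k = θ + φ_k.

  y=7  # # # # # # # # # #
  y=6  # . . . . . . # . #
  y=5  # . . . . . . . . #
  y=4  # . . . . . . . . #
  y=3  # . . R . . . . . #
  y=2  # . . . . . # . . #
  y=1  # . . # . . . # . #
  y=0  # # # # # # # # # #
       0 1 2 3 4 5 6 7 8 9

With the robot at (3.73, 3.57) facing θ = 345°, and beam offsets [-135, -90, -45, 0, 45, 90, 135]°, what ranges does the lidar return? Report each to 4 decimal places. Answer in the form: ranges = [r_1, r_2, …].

ranges = [3.1523, 1.6254, 2.9676, 2.3501, 4.8600, 3.5510, 3.9606]

beam 1: φ=-135°, α=210°
  dir = (cos 210°, sin 210°) = (-0.8660, -0.5000); from cell (3,3)
  next x-line at t=0.8429, next y-line at t=1.1400; Δt_x=1.1547, Δt_y=2.0000
    x: enter (2,3) at t=0.8429
    y: enter (2,2) at t=1.1400
    x: enter (1,2) at t=1.9976
    y: enter (1,1) at t=3.1400
    x: enter (0,1) at t=3.1523 ← occupied
  → r_1 = 3.1523
beam 2: φ=-90°, α=255°
  dir = (cos 255°, sin 255°) = (-0.2588, -0.9659); from cell (3,3)
  next x-line at t=2.8205, next y-line at t=0.5901; Δt_x=3.8637, Δt_y=1.0353
    y: enter (3,2) at t=0.5901
    y: enter (3,1) at t=1.6254 ← occupied
  → r_2 = 1.6254
beam 3: φ=-45°, α=300°
  dir = (cos 300°, sin 300°) = (0.5000, -0.8660); from cell (3,3)
  next x-line at t=0.5400, next y-line at t=0.6582; Δt_x=2.0000, Δt_y=1.1547
    x: enter (4,3) at t=0.5400
    y: enter (4,2) at t=0.6582
    y: enter (4,1) at t=1.8129
    x: enter (5,1) at t=2.5400
    y: enter (5,0) at t=2.9676 ← occupied
  → r_3 = 2.9676
beam 4: φ=0°, α=345°
  dir = (cos 345°, sin 345°) = (0.9659, -0.2588); from cell (3,3)
  next x-line at t=0.2795, next y-line at t=2.2023; Δt_x=1.0353, Δt_y=3.8637
    x: enter (4,3) at t=0.2795
    x: enter (5,3) at t=1.3148
    y: enter (5,2) at t=2.2023
    x: enter (6,2) at t=2.3501 ← occupied
  → r_4 = 2.3501
beam 5: φ=45°, α=30°
  dir = (cos 30°, sin 30°) = (0.8660, 0.5000); from cell (3,3)
  next x-line at t=0.3118, next y-line at t=0.8600; Δt_x=1.1547, Δt_y=2.0000
    x: enter (4,3) at t=0.3118
    y: enter (4,4) at t=0.8600
    x: enter (5,4) at t=1.4665
    x: enter (6,4) at t=2.6212
    y: enter (6,5) at t=2.8600
    x: enter (7,5) at t=3.7759
    y: enter (7,6) at t=4.8600 ← occupied
  → r_5 = 4.8600
beam 6: φ=90°, α=75°
  dir = (cos 75°, sin 75°) = (0.2588, 0.9659); from cell (3,3)
  next x-line at t=1.0432, next y-line at t=0.4452; Δt_x=3.8637, Δt_y=1.0353
    y: enter (3,4) at t=0.4452
    x: enter (4,4) at t=1.0432
    y: enter (4,5) at t=1.4804
    y: enter (4,6) at t=2.5157
    y: enter (4,7) at t=3.5510 ← occupied
  → r_6 = 3.5510
beam 7: φ=135°, α=120°
  dir = (cos 120°, sin 120°) = (-0.5000, 0.8660); from cell (3,3)
  next x-line at t=1.4600, next y-line at t=0.4965; Δt_x=2.0000, Δt_y=1.1547
    y: enter (3,4) at t=0.4965
    x: enter (2,4) at t=1.4600
    y: enter (2,5) at t=1.6512
    y: enter (2,6) at t=2.8059
    x: enter (1,6) at t=3.4600
    y: enter (1,7) at t=3.9606 ← occupied
  → r_7 = 3.9606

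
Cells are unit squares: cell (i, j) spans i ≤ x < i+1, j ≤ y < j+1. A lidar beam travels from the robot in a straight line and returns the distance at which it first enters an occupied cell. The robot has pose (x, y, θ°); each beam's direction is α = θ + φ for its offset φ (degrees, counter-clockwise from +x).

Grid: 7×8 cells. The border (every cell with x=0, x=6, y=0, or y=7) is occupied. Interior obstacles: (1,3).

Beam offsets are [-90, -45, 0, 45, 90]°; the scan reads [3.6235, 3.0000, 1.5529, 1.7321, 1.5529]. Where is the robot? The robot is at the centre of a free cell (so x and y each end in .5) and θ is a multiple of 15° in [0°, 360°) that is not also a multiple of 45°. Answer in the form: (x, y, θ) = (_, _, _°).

(x, y, θ) = (2.5, 5.5, 75°)

Candidates: 29 free-cell centres × 16 headings = 464 poses. Raycast each; keep the one whose scan matches to 4 dp.
  (1.5, 5.5, 105°): beam 1 = 4.6587 ≠ 3.6235 ✗
  (4.5, 5.5, 75°): beam 1 = 1.5529 ≠ 3.6235 ✗
  (3.5, 2.5, 195°): beam 1 = 4.6587 ≠ 3.6235 ✗
  …
  (2.5, 5.5, 75°): r_1=3.6235, r_2=3.0000, r_3=1.5529, r_4=1.7321, r_5=1.5529 — all match ✓
Unique over the lattice → pose = (2.5, 5.5, 75°).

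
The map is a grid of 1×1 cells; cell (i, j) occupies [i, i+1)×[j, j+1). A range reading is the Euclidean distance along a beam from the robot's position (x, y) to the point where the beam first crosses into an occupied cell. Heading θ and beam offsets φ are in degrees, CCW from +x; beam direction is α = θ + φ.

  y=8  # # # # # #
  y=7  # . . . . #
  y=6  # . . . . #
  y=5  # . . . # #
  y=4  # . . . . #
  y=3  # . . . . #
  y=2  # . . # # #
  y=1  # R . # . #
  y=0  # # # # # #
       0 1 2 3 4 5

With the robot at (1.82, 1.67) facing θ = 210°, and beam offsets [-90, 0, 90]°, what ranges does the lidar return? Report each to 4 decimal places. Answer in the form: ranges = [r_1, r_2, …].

beam 1: φ=-90°, α=120°
  d=(-0.5000,0.8660)  start (1,1)  tX=1.6400 tY=0.3811  stride 1/|dx|=2.0000 1/|dy|=1.1547
    cross y-line → (1,2), t=0.3811
    cross y-line → (1,3), t=1.5358
    cross x-line → (0,3), t=1.6400 (wall)
  → r_1 = 1.6400
beam 2: φ=0°, α=210°
  d=(-0.8660,-0.5000)  start (1,1)  tX=0.9469 tY=1.3400  stride 1/|dx|=1.1547 1/|dy|=2.0000
    cross x-line → (0,1), t=0.9469 (wall)
  → r_2 = 0.9469
beam 3: φ=90°, α=300°
  d=(0.5000,-0.8660)  start (1,1)  tX=0.3600 tY=0.7736  stride 1/|dx|=2.0000 1/|dy|=1.1547
    cross x-line → (2,1), t=0.3600
    cross y-line → (2,0), t=0.7736 (wall)
  → r_3 = 0.7736

ranges = [1.6400, 0.9469, 0.7736]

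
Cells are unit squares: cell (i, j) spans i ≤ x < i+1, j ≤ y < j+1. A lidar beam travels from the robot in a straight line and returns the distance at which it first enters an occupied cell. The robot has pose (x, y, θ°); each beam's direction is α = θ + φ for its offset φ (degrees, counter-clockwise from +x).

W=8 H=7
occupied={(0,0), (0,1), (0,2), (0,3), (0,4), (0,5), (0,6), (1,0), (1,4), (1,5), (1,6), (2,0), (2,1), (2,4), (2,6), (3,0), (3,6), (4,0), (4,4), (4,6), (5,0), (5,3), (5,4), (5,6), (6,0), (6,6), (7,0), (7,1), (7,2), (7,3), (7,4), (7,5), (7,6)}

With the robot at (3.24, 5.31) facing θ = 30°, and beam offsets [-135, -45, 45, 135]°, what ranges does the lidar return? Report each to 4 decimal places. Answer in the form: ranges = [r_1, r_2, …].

ranges = [0.9273, 1.1977, 0.7143, 1.2837]

beam 1: φ=-135°, α=255°
  d=(-0.2588,-0.9659)  start (3,5)  tX=0.9273 tY=0.3209  stride 1/|dx|=3.8637 1/|dy|=1.0353
    cross y-line → (3,4), t=0.3209
    cross x-line → (2,4), t=0.9273 (wall)
  → r_1 = 0.9273
beam 2: φ=-45°, α=345°
  d=(0.9659,-0.2588)  start (3,5)  tX=0.7868 tY=1.1977  stride 1/|dx|=1.0353 1/|dy|=3.8637
    cross x-line → (4,5), t=0.7868
    cross y-line → (4,4), t=1.1977 (wall)
  → r_2 = 1.1977
beam 3: φ=45°, α=75°
  d=(0.2588,0.9659)  start (3,5)  tX=2.9364 tY=0.7143  stride 1/|dx|=3.8637 1/|dy|=1.0353
    cross y-line → (3,6), t=0.7143 (wall)
  → r_3 = 0.7143
beam 4: φ=135°, α=165°
  d=(-0.9659,0.2588)  start (3,5)  tX=0.2485 tY=2.6660  stride 1/|dx|=1.0353 1/|dy|=3.8637
    cross x-line → (2,5), t=0.2485
    cross x-line → (1,5), t=1.2837 (wall)
  → r_4 = 1.2837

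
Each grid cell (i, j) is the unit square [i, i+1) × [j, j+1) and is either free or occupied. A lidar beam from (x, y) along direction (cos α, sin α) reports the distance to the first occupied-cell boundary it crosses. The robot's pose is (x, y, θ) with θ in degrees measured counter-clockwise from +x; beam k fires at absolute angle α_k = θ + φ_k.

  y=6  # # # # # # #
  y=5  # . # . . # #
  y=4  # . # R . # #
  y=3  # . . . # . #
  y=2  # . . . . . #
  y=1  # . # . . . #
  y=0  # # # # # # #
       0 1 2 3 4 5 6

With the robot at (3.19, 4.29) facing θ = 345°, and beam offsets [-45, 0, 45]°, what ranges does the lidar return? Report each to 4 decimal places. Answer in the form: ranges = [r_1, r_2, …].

beam 1: φ=-45°, α=300°
  dir = (cos 300°, sin 300°) = (0.5000, -0.8660); from cell (3,4)
  next x-line at t=1.6200, next y-line at t=0.3349; Δt_x=2.0000, Δt_y=1.1547
    y: enter (3,3) at t=0.3349
    y: enter (3,2) at t=1.4896
    x: enter (4,2) at t=1.6200
    y: enter (4,1) at t=2.6443
    x: enter (5,1) at t=3.6200
    y: enter (5,0) at t=3.7990 ← occupied
  → r_1 = 3.7990
beam 2: φ=0°, α=345°
  dir = (cos 345°, sin 345°) = (0.9659, -0.2588); from cell (3,4)
  next x-line at t=0.8386, next y-line at t=1.1205; Δt_x=1.0353, Δt_y=3.8637
    x: enter (4,4) at t=0.8386
    y: enter (4,3) at t=1.1205 ← occupied
  → r_2 = 1.1205
beam 3: φ=45°, α=30°
  dir = (cos 30°, sin 30°) = (0.8660, 0.5000); from cell (3,4)
  next x-line at t=0.9353, next y-line at t=1.4200; Δt_x=1.1547, Δt_y=2.0000
    x: enter (4,4) at t=0.9353
    y: enter (4,5) at t=1.4200
    x: enter (5,5) at t=2.0900 ← occupied
  → r_3 = 2.0900

ranges = [3.7990, 1.1205, 2.0900]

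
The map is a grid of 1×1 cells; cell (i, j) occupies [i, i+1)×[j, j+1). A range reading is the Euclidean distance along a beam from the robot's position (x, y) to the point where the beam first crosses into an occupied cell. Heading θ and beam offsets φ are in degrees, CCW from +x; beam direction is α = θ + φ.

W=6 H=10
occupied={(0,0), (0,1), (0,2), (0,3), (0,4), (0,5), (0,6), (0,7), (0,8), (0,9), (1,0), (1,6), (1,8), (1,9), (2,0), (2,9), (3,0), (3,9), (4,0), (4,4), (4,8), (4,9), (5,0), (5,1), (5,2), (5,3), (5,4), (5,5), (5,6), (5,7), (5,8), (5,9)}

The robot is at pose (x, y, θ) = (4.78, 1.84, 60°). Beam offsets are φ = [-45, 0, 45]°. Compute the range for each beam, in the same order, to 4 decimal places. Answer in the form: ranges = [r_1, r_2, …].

ranges = [0.2278, 0.4400, 2.2362]

beam 1: φ=-45°, α=15°
  dir = (cos 15°, sin 15°) = (0.9659, 0.2588); from cell (4,1)
  next x-line at t=0.2278, next y-line at t=0.6182; Δt_x=1.0353, Δt_y=3.8637
    x: enter (5,1) at t=0.2278 ← occupied
  → r_1 = 0.2278
beam 2: φ=0°, α=60°
  dir = (cos 60°, sin 60°) = (0.5000, 0.8660); from cell (4,1)
  next x-line at t=0.4400, next y-line at t=0.1848; Δt_x=2.0000, Δt_y=1.1547
    y: enter (4,2) at t=0.1848
    x: enter (5,2) at t=0.4400 ← occupied
  → r_2 = 0.4400
beam 3: φ=45°, α=105°
  dir = (cos 105°, sin 105°) = (-0.2588, 0.9659); from cell (4,1)
  next x-line at t=3.0137, next y-line at t=0.1656; Δt_x=3.8637, Δt_y=1.0353
    y: enter (4,2) at t=0.1656
    y: enter (4,3) at t=1.2009
    y: enter (4,4) at t=2.2362 ← occupied
  → r_3 = 2.2362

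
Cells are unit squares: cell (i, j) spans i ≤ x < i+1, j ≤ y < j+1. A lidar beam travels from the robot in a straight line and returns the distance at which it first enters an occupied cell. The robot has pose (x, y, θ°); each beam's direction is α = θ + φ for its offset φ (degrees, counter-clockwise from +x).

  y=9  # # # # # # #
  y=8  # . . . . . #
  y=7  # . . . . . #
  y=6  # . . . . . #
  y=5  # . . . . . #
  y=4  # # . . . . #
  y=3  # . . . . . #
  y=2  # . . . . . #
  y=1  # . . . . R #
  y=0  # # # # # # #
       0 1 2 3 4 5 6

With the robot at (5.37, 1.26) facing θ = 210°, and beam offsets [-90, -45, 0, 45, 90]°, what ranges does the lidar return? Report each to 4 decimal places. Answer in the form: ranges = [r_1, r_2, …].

ranges = [8.7400, 4.5242, 0.5200, 0.2692, 0.3002]

beam 1: φ=-90°, α=120°
  dir = (cos 120°, sin 120°) = (-0.5000, 0.8660); from cell (5,1)
  next x-line at t=0.7400, next y-line at t=0.8545; Δt_x=2.0000, Δt_y=1.1547
    x: enter (4,1) at t=0.7400
    y: enter (4,2) at t=0.8545
    y: enter (4,3) at t=2.0092
    x: enter (3,3) at t=2.7400
    y: enter (3,4) at t=3.1639
    y: enter (3,5) at t=4.3186
    x: enter (2,5) at t=4.7400
    y: enter (2,6) at t=5.4733
    y: enter (2,7) at t=6.6280
    x: enter (1,7) at t=6.7400
    y: enter (1,8) at t=7.7827
    x: enter (0,8) at t=8.7400 ← occupied
  → r_1 = 8.7400
beam 2: φ=-45°, α=165°
  dir = (cos 165°, sin 165°) = (-0.9659, 0.2588); from cell (5,1)
  next x-line at t=0.3831, next y-line at t=2.8591; Δt_x=1.0353, Δt_y=3.8637
    x: enter (4,1) at t=0.3831
    x: enter (3,1) at t=1.4183
    x: enter (2,1) at t=2.4536
    y: enter (2,2) at t=2.8591
    x: enter (1,2) at t=3.4889
    x: enter (0,2) at t=4.5242 ← occupied
  → r_2 = 4.5242
beam 3: φ=0°, α=210°
  dir = (cos 210°, sin 210°) = (-0.8660, -0.5000); from cell (5,1)
  next x-line at t=0.4272, next y-line at t=0.5200; Δt_x=1.1547, Δt_y=2.0000
    x: enter (4,1) at t=0.4272
    y: enter (4,0) at t=0.5200 ← occupied
  → r_3 = 0.5200
beam 4: φ=45°, α=255°
  dir = (cos 255°, sin 255°) = (-0.2588, -0.9659); from cell (5,1)
  next x-line at t=1.4296, next y-line at t=0.2692; Δt_x=3.8637, Δt_y=1.0353
    y: enter (5,0) at t=0.2692 ← occupied
  → r_4 = 0.2692
beam 5: φ=90°, α=300°
  dir = (cos 300°, sin 300°) = (0.5000, -0.8660); from cell (5,1)
  next x-line at t=1.2600, next y-line at t=0.3002; Δt_x=2.0000, Δt_y=1.1547
    y: enter (5,0) at t=0.3002 ← occupied
  → r_5 = 0.3002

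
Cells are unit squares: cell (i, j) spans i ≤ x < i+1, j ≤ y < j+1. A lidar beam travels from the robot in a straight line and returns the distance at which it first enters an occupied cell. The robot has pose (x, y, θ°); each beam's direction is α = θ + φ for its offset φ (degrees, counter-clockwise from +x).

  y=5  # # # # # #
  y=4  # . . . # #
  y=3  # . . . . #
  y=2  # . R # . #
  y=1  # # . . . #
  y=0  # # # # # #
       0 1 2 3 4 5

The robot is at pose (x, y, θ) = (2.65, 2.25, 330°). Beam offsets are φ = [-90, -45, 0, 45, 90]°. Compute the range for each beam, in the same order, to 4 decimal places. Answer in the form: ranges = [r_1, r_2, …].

beam 1: φ=-90°, α=240°
  cosα=-0.5000 sinα=-0.8660 | (2,2) | tMaxX 1.3000 tMaxY 0.2887 | tΔX 2.0000 tΔY 1.1547
    t=0.2887 [y] (2,1)
    t=1.3000 [x] (1,1) — stop
  → r_1 = 1.3000
beam 2: φ=-45°, α=285°
  cosα=0.2588 sinα=-0.9659 | (2,2) | tMaxX 1.3523 tMaxY 0.2588 | tΔX 3.8637 tΔY 1.0353
    t=0.2588 [y] (2,1)
    t=1.2941 [y] (2,0) — stop
  → r_2 = 1.2941
beam 3: φ=0°, α=330°
  cosα=0.8660 sinα=-0.5000 | (2,2) | tMaxX 0.4041 tMaxY 0.5000 | tΔX 1.1547 tΔY 2.0000
    t=0.4041 [x] (3,2) — stop
  → r_3 = 0.4041
beam 4: φ=45°, α=15°
  cosα=0.9659 sinα=0.2588 | (2,2) | tMaxX 0.3623 tMaxY 2.8978 | tΔX 1.0353 tΔY 3.8637
    t=0.3623 [x] (3,2) — stop
  → r_4 = 0.3623
beam 5: φ=90°, α=60°
  cosα=0.5000 sinα=0.8660 | (2,2) | tMaxX 0.7000 tMaxY 0.8660 | tΔX 2.0000 tΔY 1.1547
    t=0.7000 [x] (3,2) — stop
  → r_5 = 0.7000

ranges = [1.3000, 1.2941, 0.4041, 0.3623, 0.7000]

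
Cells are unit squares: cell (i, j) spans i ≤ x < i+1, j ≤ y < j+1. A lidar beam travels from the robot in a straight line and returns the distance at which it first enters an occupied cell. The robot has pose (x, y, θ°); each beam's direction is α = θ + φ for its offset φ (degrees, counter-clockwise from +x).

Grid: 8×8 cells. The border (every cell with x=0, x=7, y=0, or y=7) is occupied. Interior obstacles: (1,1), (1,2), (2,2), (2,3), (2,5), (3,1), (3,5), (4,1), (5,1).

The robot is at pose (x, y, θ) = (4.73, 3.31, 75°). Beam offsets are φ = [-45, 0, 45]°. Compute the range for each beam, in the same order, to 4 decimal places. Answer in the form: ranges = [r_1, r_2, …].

ranges = [2.6212, 3.8202, 1.9514]

beam 1: φ=-45°, α=30°
  cosα=0.8660 sinα=0.5000 | (4,3) | tMaxX 0.3118 tMaxY 1.3800 | tΔX 1.1547 tΔY 2.0000
    t=0.3118 [x] (5,3)
    t=1.3800 [y] (5,4)
    t=1.4665 [x] (6,4)
    t=2.6212 [x] (7,4) — stop
  → r_1 = 2.6212
beam 2: φ=0°, α=75°
  cosα=0.2588 sinα=0.9659 | (4,3) | tMaxX 1.0432 tMaxY 0.7143 | tΔX 3.8637 tΔY 1.0353
    t=0.7143 [y] (4,4)
    t=1.0432 [x] (5,4)
    t=1.7496 [y] (5,5)
    t=2.7849 [y] (5,6)
    t=3.8202 [y] (5,7) — stop
  → r_2 = 3.8202
beam 3: φ=45°, α=120°
  cosα=-0.5000 sinα=0.8660 | (4,3) | tMaxX 1.4600 tMaxY 0.7967 | tΔX 2.0000 tΔY 1.1547
    t=0.7967 [y] (4,4)
    t=1.4600 [x] (3,4)
    t=1.9514 [y] (3,5) — stop
  → r_3 = 1.9514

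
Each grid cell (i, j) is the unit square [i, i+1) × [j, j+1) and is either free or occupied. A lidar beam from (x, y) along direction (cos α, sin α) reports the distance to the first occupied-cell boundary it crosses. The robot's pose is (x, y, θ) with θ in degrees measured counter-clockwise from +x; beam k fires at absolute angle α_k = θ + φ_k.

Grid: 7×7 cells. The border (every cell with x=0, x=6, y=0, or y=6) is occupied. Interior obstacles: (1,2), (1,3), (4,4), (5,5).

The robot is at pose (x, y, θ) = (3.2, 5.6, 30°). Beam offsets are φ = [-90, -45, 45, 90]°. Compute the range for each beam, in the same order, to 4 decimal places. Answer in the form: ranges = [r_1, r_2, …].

beam 1: φ=-90°, α=300°
  cosα=0.5000 sinα=-0.8660 | (3,5) | tMaxX 1.6000 tMaxY 0.6928 | tΔX 2.0000 tΔY 1.1547
    t=0.6928 [y] (3,4)
    t=1.6000 [x] (4,4) — stop
  → r_1 = 1.6000
beam 2: φ=-45°, α=345°
  cosα=0.9659 sinα=-0.2588 | (3,5) | tMaxX 0.8282 tMaxY 2.3182 | tΔX 1.0353 tΔY 3.8637
    t=0.8282 [x] (4,5)
    t=1.8635 [x] (5,5) — stop
  → r_2 = 1.8635
beam 3: φ=45°, α=75°
  cosα=0.2588 sinα=0.9659 | (3,5) | tMaxX 3.0910 tMaxY 0.4141 | tΔX 3.8637 tΔY 1.0353
    t=0.4141 [y] (3,6) — stop
  → r_3 = 0.4141
beam 4: φ=90°, α=120°
  cosα=-0.5000 sinα=0.8660 | (3,5) | tMaxX 0.4000 tMaxY 0.4619 | tΔX 2.0000 tΔY 1.1547
    t=0.4000 [x] (2,5)
    t=0.4619 [y] (2,6) — stop
  → r_4 = 0.4619

ranges = [1.6000, 1.8635, 0.4141, 0.4619]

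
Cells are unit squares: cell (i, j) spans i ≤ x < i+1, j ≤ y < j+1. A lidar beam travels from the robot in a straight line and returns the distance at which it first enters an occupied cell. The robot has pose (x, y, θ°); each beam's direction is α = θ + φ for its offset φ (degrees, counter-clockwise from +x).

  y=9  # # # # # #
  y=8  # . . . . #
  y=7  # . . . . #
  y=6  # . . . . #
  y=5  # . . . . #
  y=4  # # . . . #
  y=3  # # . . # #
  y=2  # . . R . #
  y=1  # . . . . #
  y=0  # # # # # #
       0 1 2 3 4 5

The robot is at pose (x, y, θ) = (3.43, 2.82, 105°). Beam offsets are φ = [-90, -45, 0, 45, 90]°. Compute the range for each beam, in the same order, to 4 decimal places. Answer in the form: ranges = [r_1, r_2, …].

beam 1: φ=-90°, α=15°
  direction (0.9659, 0.2588); cell (3,2); t to first gridline: x 0.5901, y 0.6955 (then +1.0353 / +3.8637)
    (4,2) via x @ 0.5901
    (4,3) via y @ 0.6955  # hit
  → r_1 = 0.6955
beam 2: φ=-45°, α=60°
  direction (0.5000, 0.8660); cell (3,2); t to first gridline: x 1.1400, y 0.2078 (then +2.0000 / +1.1547)
    (3,3) via y @ 0.2078
    (4,3) via x @ 1.1400  # hit
  → r_2 = 1.1400
beam 3: φ=0°, α=105°
  direction (-0.2588, 0.9659); cell (3,2); t to first gridline: x 1.6614, y 0.1863 (then +3.8637 / +1.0353)
    (3,3) via y @ 0.1863
    (3,4) via y @ 1.2216
    (2,4) via x @ 1.6614
    (2,5) via y @ 2.2569
    (2,6) via y @ 3.2922
    (2,7) via y @ 4.3275
    (2,8) via y @ 5.3627
    (1,8) via x @ 5.5251
    (1,9) via y @ 6.3980  # hit
  → r_3 = 6.3980
beam 4: φ=45°, α=150°
  direction (-0.8660, 0.5000); cell (3,2); t to first gridline: x 0.4965, y 0.3600 (then +1.1547 / +2.0000)
    (3,3) via y @ 0.3600
    (2,3) via x @ 0.4965
    (1,3) via x @ 1.6512  # hit
  → r_4 = 1.6512
beam 5: φ=90°, α=195°
  direction (-0.9659, -0.2588); cell (3,2); t to first gridline: x 0.4452, y 3.1682 (then +1.0353 / +3.8637)
    (2,2) via x @ 0.4452
    (1,2) via x @ 1.4804
    (0,2) via x @ 2.5157  # hit
  → r_5 = 2.5157

ranges = [0.6955, 1.1400, 6.3980, 1.6512, 2.5157]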